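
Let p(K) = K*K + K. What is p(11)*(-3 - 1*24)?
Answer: -3564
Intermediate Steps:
p(K) = K + K² (p(K) = K² + K = K + K²)
p(11)*(-3 - 1*24) = (11*(1 + 11))*(-3 - 1*24) = (11*12)*(-3 - 24) = 132*(-27) = -3564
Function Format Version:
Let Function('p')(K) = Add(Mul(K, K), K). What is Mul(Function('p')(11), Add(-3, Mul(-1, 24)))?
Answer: -3564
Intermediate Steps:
Function('p')(K) = Add(K, Pow(K, 2)) (Function('p')(K) = Add(Pow(K, 2), K) = Add(K, Pow(K, 2)))
Mul(Function('p')(11), Add(-3, Mul(-1, 24))) = Mul(Mul(11, Add(1, 11)), Add(-3, Mul(-1, 24))) = Mul(Mul(11, 12), Add(-3, -24)) = Mul(132, -27) = -3564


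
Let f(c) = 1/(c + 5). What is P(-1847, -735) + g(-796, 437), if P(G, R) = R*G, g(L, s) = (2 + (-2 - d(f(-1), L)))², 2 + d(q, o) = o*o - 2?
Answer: 401465524089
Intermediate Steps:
f(c) = 1/(5 + c)
d(q, o) = -4 + o² (d(q, o) = -2 + (o*o - 2) = -2 + (o² - 2) = -2 + (-2 + o²) = -4 + o²)
g(L, s) = (4 - L²)² (g(L, s) = (2 + (-2 - (-4 + L²)))² = (2 + (-2 + (4 - L²)))² = (2 + (2 - L²))² = (4 - L²)²)
P(G, R) = G*R
P(-1847, -735) + g(-796, 437) = -1847*(-735) + (-4 + (-796)²)² = 1357545 + (-4 + 633616)² = 1357545 + 633612² = 1357545 + 401464166544 = 401465524089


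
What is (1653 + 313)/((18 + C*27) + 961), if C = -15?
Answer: 983/287 ≈ 3.4251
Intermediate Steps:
(1653 + 313)/((18 + C*27) + 961) = (1653 + 313)/((18 - 15*27) + 961) = 1966/((18 - 405) + 961) = 1966/(-387 + 961) = 1966/574 = 1966*(1/574) = 983/287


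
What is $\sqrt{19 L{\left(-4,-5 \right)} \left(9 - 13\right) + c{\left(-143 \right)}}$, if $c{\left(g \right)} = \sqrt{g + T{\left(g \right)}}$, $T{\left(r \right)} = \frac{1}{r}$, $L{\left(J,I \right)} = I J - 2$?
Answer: $\frac{\sqrt{-27974232 + 715 i \sqrt{116974}}}{143} \approx 0.16166 + 36.987 i$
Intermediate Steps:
$L{\left(J,I \right)} = -2 + I J$
$c{\left(g \right)} = \sqrt{g + \frac{1}{g}}$
$\sqrt{19 L{\left(-4,-5 \right)} \left(9 - 13\right) + c{\left(-143 \right)}} = \sqrt{19 \left(-2 - -20\right) \left(9 - 13\right) + \sqrt{-143 + \frac{1}{-143}}} = \sqrt{19 \left(-2 + 20\right) \left(-4\right) + \sqrt{-143 - \frac{1}{143}}} = \sqrt{19 \cdot 18 \left(-4\right) + \sqrt{- \frac{20450}{143}}} = \sqrt{342 \left(-4\right) + \frac{5 i \sqrt{116974}}{143}} = \sqrt{-1368 + \frac{5 i \sqrt{116974}}{143}}$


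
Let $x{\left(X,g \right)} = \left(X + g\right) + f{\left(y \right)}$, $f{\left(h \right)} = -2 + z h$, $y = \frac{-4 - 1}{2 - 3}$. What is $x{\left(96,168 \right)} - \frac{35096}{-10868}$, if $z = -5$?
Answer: $\frac{652703}{2717} \approx 240.23$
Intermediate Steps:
$y = 5$ ($y = - \frac{5}{-1} = \left(-5\right) \left(-1\right) = 5$)
$f{\left(h \right)} = -2 - 5 h$
$x{\left(X,g \right)} = -27 + X + g$ ($x{\left(X,g \right)} = \left(X + g\right) - 27 = -27 + X + g$)
$x{\left(96,168 \right)} - \frac{35096}{-10868} = \left(-27 + 96 + 168\right) - \frac{35096}{-10868} = 237 - 35096 \left(- \frac{1}{10868}\right) = 237 - - \frac{8774}{2717} = 237 + \frac{8774}{2717} = \frac{652703}{2717}$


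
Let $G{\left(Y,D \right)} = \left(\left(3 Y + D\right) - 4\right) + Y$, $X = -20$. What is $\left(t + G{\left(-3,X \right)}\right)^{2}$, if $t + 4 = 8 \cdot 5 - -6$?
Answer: $36$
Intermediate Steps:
$G{\left(Y,D \right)} = -4 + D + 4 Y$ ($G{\left(Y,D \right)} = \left(\left(D + 3 Y\right) - 4\right) + Y = \left(-4 + D + 3 Y\right) + Y = -4 + D + 4 Y$)
$t = 42$ ($t = -4 + \left(8 \cdot 5 - -6\right) = -4 + \left(40 + 6\right) = -4 + 46 = 42$)
$\left(t + G{\left(-3,X \right)}\right)^{2} = \left(42 - 36\right)^{2} = 6^{2} = 36$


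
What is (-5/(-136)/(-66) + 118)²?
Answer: 1121826260569/80568576 ≈ 13924.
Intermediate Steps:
(-5/(-136)/(-66) + 118)² = (-5*(-1/136)*(-1/66) + 118)² = ((5/136)*(-1/66) + 118)² = (-5/8976 + 118)² = (1059163/8976)² = 1121826260569/80568576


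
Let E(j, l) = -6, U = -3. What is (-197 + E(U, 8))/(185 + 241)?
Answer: -203/426 ≈ -0.47653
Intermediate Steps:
(-197 + E(U, 8))/(185 + 241) = (-197 - 6)/(185 + 241) = -203/426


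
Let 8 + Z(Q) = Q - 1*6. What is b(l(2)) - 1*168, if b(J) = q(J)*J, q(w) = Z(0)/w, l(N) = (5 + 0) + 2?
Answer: -182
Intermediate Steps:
Z(Q) = -14 + Q (Z(Q) = -8 + (Q - 1*6) = -8 + (Q - 6) = -8 + (-6 + Q) = -14 + Q)
l(N) = 7 (l(N) = 5 + 2 = 7)
q(w) = -14/w (q(w) = (-14 + 0)/w = -14/w)
b(J) = -14 (b(J) = (-14/J)*J = -14)
b(l(2)) - 1*168 = -14 - 1*168 = -14 - 168 = -182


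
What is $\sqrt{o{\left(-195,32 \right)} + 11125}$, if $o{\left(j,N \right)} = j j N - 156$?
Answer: $\sqrt{1227769} \approx 1108.0$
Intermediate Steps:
$o{\left(j,N \right)} = -156 + N j^{2}$ ($o{\left(j,N \right)} = j^{2} N - 156 = N j^{2} - 156 = -156 + N j^{2}$)
$\sqrt{o{\left(-195,32 \right)} + 11125} = \sqrt{\left(-156 + 32 \left(-195\right)^{2}\right) + 11125} = \sqrt{\left(-156 + 32 \cdot 38025\right) + 11125} = \sqrt{\left(-156 + 1216800\right) + 11125} = \sqrt{1216644 + 11125} = \sqrt{1227769}$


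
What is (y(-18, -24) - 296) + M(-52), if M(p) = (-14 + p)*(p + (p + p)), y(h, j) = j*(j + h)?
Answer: 11008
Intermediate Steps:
y(h, j) = j*(h + j)
M(p) = 3*p*(-14 + p) (M(p) = (-14 + p)*(p + 2*p) = (-14 + p)*(3*p) = 3*p*(-14 + p))
(y(-18, -24) - 296) + M(-52) = (-24*(-18 - 24) - 296) + 3*(-52)*(-14 - 52) = (-24*(-42) - 296) + 3*(-52)*(-66) = (1008 - 296) + 10296 = 712 + 10296 = 11008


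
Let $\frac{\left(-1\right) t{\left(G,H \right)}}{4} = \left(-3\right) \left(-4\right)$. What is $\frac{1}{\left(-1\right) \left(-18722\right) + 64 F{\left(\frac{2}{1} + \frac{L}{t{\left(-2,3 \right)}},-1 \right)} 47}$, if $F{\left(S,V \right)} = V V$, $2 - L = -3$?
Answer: $\frac{1}{21730} \approx 4.6019 \cdot 10^{-5}$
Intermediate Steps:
$L = 5$ ($L = 2 - -3 = 2 + 3 = 5$)
$t{\left(G,H \right)} = -48$ ($t{\left(G,H \right)} = - 4 \left(\left(-3\right) \left(-4\right)\right) = \left(-4\right) 12 = -48$)
$F{\left(S,V \right)} = V^{2}$
$\frac{1}{\left(-1\right) \left(-18722\right) + 64 F{\left(\frac{2}{1} + \frac{L}{t{\left(-2,3 \right)}},-1 \right)} 47} = \frac{1}{\left(-1\right) \left(-18722\right) + 64 \left(-1\right)^{2} \cdot 47} = \frac{1}{18722 + 64 \cdot 1 \cdot 47} = \frac{1}{18722 + 64 \cdot 47} = \frac{1}{18722 + 3008} = \frac{1}{21730}$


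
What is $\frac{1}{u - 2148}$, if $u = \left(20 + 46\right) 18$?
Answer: $- \frac{1}{960} \approx -0.0010417$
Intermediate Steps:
$u = 1188$ ($u = 66 \cdot 18 = 1188$)
$\frac{1}{u - 2148} = \frac{1}{1188 - 2148} = \frac{1}{-960} = - \frac{1}{960}$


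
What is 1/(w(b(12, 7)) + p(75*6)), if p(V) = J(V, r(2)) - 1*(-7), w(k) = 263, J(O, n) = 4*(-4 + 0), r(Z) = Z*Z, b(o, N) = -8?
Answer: 1/254 ≈ 0.0039370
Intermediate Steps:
r(Z) = Z²
J(O, n) = -16 (J(O, n) = 4*(-4) = -16)
p(V) = -9 (p(V) = -16 - 1*(-7) = -16 + 7 = -9)
1/(w(b(12, 7)) + p(75*6)) = 1/(263 - 9) = 1/254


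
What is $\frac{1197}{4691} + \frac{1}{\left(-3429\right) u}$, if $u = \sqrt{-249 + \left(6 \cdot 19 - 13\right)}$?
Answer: $\frac{1197}{4691} + \frac{i \sqrt{37}}{253746} \approx 0.25517 + 2.3972 \cdot 10^{-5} i$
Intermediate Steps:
$u = 2 i \sqrt{37}$ ($u = \sqrt{-249 + \left(114 - 13\right)} = \sqrt{-249 + 101} = \sqrt{-148} = 2 i \sqrt{37} \approx 12.166 i$)
$\frac{1197}{4691} + \frac{1}{\left(-3429\right) u} = \frac{1197}{4691} + \frac{1}{\left(-3429\right) 2 i \sqrt{37}} = 1197 \cdot \frac{1}{4691} - \frac{\left(- \frac{1}{74}\right) i \sqrt{37}}{3429} = \frac{1197}{4691} + \frac{i \sqrt{37}}{253746}$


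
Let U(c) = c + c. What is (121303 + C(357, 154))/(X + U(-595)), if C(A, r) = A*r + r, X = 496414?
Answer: 176435/495224 ≈ 0.35627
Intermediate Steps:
C(A, r) = r + A*r
U(c) = 2*c
(121303 + C(357, 154))/(X + U(-595)) = (121303 + 154*(1 + 357))/(496414 + 2*(-595)) = (121303 + 154*358)/(496414 - 1190) = (121303 + 55132)/495224 = 176435*(1/495224) = 176435/495224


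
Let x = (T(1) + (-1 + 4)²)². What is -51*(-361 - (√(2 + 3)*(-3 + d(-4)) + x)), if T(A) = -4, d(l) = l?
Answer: 19686 - 357*√5 ≈ 18888.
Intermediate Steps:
x = 25 (x = (-4 + (-1 + 4)²)² = (-4 + 3²)² = (-4 + 9)² = 5² = 25)
-51*(-361 - (√(2 + 3)*(-3 + d(-4)) + x)) = -51*(-361 - (√(2 + 3)*(-3 - 4) + 25)) = -51*(-361 - (√5*(-7) + 25)) = -51*(-361 - (-7*√5 + 25)) = -51*(-361 - (25 - 7*√5)) = -51*(-361 + (-25 + 7*√5)) = -51*(-386 + 7*√5) = 19686 - 357*√5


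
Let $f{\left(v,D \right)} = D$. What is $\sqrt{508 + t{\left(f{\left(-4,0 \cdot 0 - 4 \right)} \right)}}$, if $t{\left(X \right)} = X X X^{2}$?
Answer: $2 \sqrt{191} \approx 27.641$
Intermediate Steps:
$t{\left(X \right)} = X^{4}$ ($t{\left(X \right)} = X^{2} X^{2} = X^{4}$)
$\sqrt{508 + t{\left(f{\left(-4,0 \cdot 0 - 4 \right)} \right)}} = \sqrt{508 + \left(0 \cdot 0 - 4\right)^{4}} = \sqrt{508 + \left(0 - 4\right)^{4}} = \sqrt{508 + \left(-4\right)^{4}} = \sqrt{508 + 256} = \sqrt{764} = 2 \sqrt{191}$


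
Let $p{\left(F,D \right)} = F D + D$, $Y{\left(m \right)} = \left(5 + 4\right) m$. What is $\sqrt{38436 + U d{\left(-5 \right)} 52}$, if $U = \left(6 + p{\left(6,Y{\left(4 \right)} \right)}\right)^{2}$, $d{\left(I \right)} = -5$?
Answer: $2 i \sqrt{4317051} \approx 4155.5 i$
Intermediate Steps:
$Y{\left(m \right)} = 9 m$
$p{\left(F,D \right)} = D + D F$ ($p{\left(F,D \right)} = D F + D = D + D F$)
$U = 66564$ ($U = \left(6 + 9 \cdot 4 \left(1 + 6\right)\right)^{2} = \left(6 + 36 \cdot 7\right)^{2} = \left(6 + 252\right)^{2} = 258^{2} = 66564$)
$\sqrt{38436 + U d{\left(-5 \right)} 52} = \sqrt{38436 + 66564 \left(\left(-5\right) 52\right)} = \sqrt{38436 + 66564 \left(-260\right)} = \sqrt{38436 - 17306640} = \sqrt{-17268204} = 2 i \sqrt{4317051}$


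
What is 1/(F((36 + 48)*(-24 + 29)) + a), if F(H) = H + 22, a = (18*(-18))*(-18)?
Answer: 1/6274 ≈ 0.00015939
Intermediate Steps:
a = 5832 (a = -324*(-18) = 5832)
F(H) = 22 + H
1/(F((36 + 48)*(-24 + 29)) + a) = 1/((22 + (36 + 48)*(-24 + 29)) + 5832) = 1/((22 + 84*5) + 5832) = 1/((22 + 420) + 5832) = 1/(442 + 5832) = 1/6274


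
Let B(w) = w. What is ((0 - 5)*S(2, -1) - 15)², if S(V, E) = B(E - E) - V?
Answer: 25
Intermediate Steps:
S(V, E) = -V (S(V, E) = (E - E) - V = 0 - V = -V)
((0 - 5)*S(2, -1) - 15)² = ((0 - 5)*(-1*2) - 15)² = (-5*(-2) - 15)² = (10 - 15)² = (-5)² = 25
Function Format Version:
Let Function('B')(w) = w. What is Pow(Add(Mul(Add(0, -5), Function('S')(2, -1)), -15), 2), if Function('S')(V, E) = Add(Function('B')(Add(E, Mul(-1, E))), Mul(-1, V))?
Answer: 25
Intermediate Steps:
Function('S')(V, E) = Mul(-1, V) (Function('S')(V, E) = Add(Add(E, Mul(-1, E)), Mul(-1, V)) = Add(0, Mul(-1, V)) = Mul(-1, V))
Pow(Add(Mul(Add(0, -5), Function('S')(2, -1)), -15), 2) = Pow(Add(Mul(Add(0, -5), Mul(-1, 2)), -15), 2) = Pow(Add(Mul(-5, -2), -15), 2) = Pow(Add(10, -15), 2) = Pow(-5, 2) = 25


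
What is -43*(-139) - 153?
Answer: 5824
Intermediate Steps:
-43*(-139) - 153 = 5977 - 153 = 5824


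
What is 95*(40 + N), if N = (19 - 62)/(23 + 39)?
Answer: 231515/62 ≈ 3734.1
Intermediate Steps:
N = -43/62 ≈ -0.69355
95*(40 + N) = 95*(40 - 43/62) = 95*(2437/62) = 231515/62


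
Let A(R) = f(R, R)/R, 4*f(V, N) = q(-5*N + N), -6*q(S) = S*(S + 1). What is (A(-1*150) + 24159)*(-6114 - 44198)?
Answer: -3661581580/3 ≈ -1.2205e+9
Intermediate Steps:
q(S) = -S*(1 + S)/6 (q(S) = -S*(S + 1)/6 = -S*(1 + S)/6)
f(V, N) = N*(1 - 4*N)/6 (f(V, N) = (-(-5*N + N)*(1 + (-5*N + N))/6)/4 = (-(-4*N)*(1 - 4*N)/6)/4 = (2*N*(1 - 4*N)/3)/4 = N*(1 - 4*N)/6)
A(R) = ⅙ - 2*R/3 (A(R) = (R*(1 - 4*R)/6)/R = ⅙ - 2*R/3)
(A(-1*150) + 24159)*(-6114 - 44198) = ((⅙ - (-2)*150/3) + 24159)*(-6114 - 44198) = ((⅙ - ⅔*(-150)) + 24159)*(-50312) = ((⅙ + 100) + 24159)*(-50312) = (601/6 + 24159)*(-50312) = (145555/6)*(-50312) = -3661581580/3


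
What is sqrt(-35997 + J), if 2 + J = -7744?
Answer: I*sqrt(43743) ≈ 209.15*I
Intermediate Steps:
J = -7746 (J = -2 - 7744 = -7746)
sqrt(-35997 + J) = sqrt(-35997 - 7746) = sqrt(-43743) = I*sqrt(43743)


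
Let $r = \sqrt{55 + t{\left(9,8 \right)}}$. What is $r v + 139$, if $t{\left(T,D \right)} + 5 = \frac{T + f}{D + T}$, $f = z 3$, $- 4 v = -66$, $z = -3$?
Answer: $139 + \frac{165 \sqrt{2}}{2} \approx 255.67$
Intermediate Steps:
$v = \frac{33}{2}$ ($v = \left(- \frac{1}{4}\right) \left(-66\right) = \frac{33}{2} \approx 16.5$)
$f = -9$ ($f = \left(-3\right) 3 = -9$)
$t{\left(T,D \right)} = -5 + \frac{-9 + T}{D + T}$ ($t{\left(T,D \right)} = -5 + \frac{T - 9}{D + T} = -5 + \frac{-9 + T}{D + T}$)
$r = 5 \sqrt{2}$ ($r = \sqrt{55 + \frac{-9 - 40 - 36}{8 + 9}} = \sqrt{55 + \frac{-9 - 40 - 36}{17}} = \sqrt{55 + \frac{1}{17} \left(-85\right)} = \sqrt{55 - 5} = \sqrt{50} = 5 \sqrt{2} \approx 7.0711$)
$r v + 139 = 5 \sqrt{2} \cdot \frac{33}{2} + 139 = \frac{165 \sqrt{2}}{2} + 139 = 139 + \frac{165 \sqrt{2}}{2}$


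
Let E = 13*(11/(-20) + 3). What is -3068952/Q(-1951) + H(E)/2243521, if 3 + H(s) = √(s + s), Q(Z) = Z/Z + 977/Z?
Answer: -6716569432623657/1092594727 + √130/3205030 ≈ -6.1474e+6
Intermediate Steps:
Q(Z) = 1 + 977/Z
E = 637/20 (E = 13*(11*(-1/20) + 3) = 13*(-11/20 + 3) = 13*(49/20) = 637/20 ≈ 31.850)
H(s) = -3 + √2*√s (H(s) = -3 + √(s + s) = -3 + √(2*s) = -3 + √2*√s)
-3068952/Q(-1951) + H(E)/2243521 = -3068952*(-1951/(977 - 1951)) + (-3 + √2*√(637/20))/2243521 = -3068952/((-1/1951*(-974))) + (-3 + √2*(7*√65/10))*(1/2243521) = -3068952/974/1951 + (-3 + 7*√130/10)*(1/2243521) = -3068952*1951/974 + (-3/2243521 + √130/3205030) = -2993762676/487 + (-3/2243521 + √130/3205030) = -6716569432623657/1092594727 + √130/3205030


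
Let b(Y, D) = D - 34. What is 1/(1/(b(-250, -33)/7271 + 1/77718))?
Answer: -5199835/565087578 ≈ -0.0092018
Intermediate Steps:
b(Y, D) = -34 + D
1/(1/(b(-250, -33)/7271 + 1/77718)) = 1/(1/((-34 - 33)/7271 + 1/77718)) = 1/(1/(-67*1/7271 + 1/77718)) = 1/(1/(-67/7271 + 1/77718)) = 1/(1/(-5199835/565087578)) = 1/(-565087578/5199835) = -5199835/565087578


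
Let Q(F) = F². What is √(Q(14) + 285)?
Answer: √481 ≈ 21.932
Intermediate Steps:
√(Q(14) + 285) = √(14² + 285) = √(196 + 285) = √481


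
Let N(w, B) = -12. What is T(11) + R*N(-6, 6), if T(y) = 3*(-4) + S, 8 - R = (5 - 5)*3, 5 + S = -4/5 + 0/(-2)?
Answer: -569/5 ≈ -113.80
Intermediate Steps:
S = -29/5 (S = -5 + (-4/5 + 0/(-2)) = -5 + (-4*⅕ + 0*(-½)) = -5 + (-⅘ + 0) = -5 - ⅘ = -29/5 ≈ -5.8000)
R = 8 (R = 8 - (5 - 5)*3 = 8 - 0*3 = 8 - 1*0 = 8 + 0 = 8)
T(y) = -89/5 (T(y) = 3*(-4) - 29/5 = -12 - 29/5 = -89/5)
T(11) + R*N(-6, 6) = -89/5 + 8*(-12) = -89/5 - 96 = -569/5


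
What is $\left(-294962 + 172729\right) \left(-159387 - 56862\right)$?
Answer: $26432764017$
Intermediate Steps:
$\left(-294962 + 172729\right) \left(-159387 - 56862\right) = \left(-122233\right) \left(-216249\right) = 26432764017$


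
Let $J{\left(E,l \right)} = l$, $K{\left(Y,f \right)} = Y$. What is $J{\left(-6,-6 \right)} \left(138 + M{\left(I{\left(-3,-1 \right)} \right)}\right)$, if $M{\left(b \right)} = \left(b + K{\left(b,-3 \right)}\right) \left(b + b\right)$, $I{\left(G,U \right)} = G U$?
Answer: $-1044$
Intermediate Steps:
$M{\left(b \right)} = 4 b^{2}$ ($M{\left(b \right)} = \left(b + b\right) \left(b + b\right) = 2 b 2 b = 4 b^{2}$)
$J{\left(-6,-6 \right)} \left(138 + M{\left(I{\left(-3,-1 \right)} \right)}\right) = - 6 \left(138 + 4 \left(\left(-3\right) \left(-1\right)\right)^{2}\right) = - 6 \left(138 + 4 \cdot 3^{2}\right) = - 6 \left(138 + 4 \cdot 9\right) = - 6 \left(138 + 36\right) = \left(-6\right) 174 = -1044$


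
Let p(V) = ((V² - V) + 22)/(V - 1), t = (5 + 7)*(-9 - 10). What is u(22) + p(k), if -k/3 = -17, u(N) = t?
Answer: -4414/25 ≈ -176.56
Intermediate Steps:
t = -228 (t = 12*(-19) = -228)
u(N) = -228
k = 51 (k = -3*(-17) = 51)
p(V) = (22 + V² - V)/(-1 + V)
u(22) + p(k) = -228 + (22 + 51² - 1*51)/(-1 + 51) = -228 + (22 + 2601 - 51)/50 = -228 + (1/50)*2572 = -228 + 1286/25 = -4414/25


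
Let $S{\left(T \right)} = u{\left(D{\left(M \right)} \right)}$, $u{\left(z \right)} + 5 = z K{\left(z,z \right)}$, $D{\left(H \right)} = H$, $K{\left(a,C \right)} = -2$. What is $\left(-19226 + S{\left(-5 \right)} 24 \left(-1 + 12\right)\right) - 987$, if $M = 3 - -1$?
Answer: $-23645$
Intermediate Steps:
$M = 4$ ($M = 3 + 1 = 4$)
$u{\left(z \right)} = -5 - 2 z$ ($u{\left(z \right)} = -5 + z \left(-2\right) = -5 - 2 z$)
$S{\left(T \right)} = -13$ ($S{\left(T \right)} = -5 - 8 = -13$)
$\left(-19226 + S{\left(-5 \right)} 24 \left(-1 + 12\right)\right) - 987 = \left(-19226 + \left(-13\right) 24 \left(-1 + 12\right)\right) - 987 = \left(-19226 - 3432\right) - 987 = -22658 - 987 = -23645$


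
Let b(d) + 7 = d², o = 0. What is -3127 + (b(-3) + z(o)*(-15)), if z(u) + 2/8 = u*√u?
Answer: -12485/4 ≈ -3121.3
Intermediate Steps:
z(u) = -¼ + u^(3/2) (z(u) = -¼ + u*√u = -¼ + u^(3/2))
b(d) = -7 + d²
-3127 + (b(-3) + z(o)*(-15)) = -3127 + ((-7 + (-3)²) + (-¼ + 0^(3/2))*(-15)) = -3127 + ((-7 + 9) + (-¼ + 0)*(-15)) = -3127 + (2 - ¼*(-15)) = -3127 + (2 + 15/4) = -3127 + 23/4 = -12485/4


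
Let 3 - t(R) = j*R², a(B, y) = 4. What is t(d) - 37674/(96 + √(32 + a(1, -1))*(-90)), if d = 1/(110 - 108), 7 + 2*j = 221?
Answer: 9043/148 ≈ 61.101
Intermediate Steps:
j = 107 (j = -7/2 + (½)*221 = -7/2 + 221/2 = 107)
d = ½ (d = 1/2 = ½ ≈ 0.50000)
t(R) = 3 - 107*R²
t(d) - 37674/(96 + √(32 + a(1, -1))*(-90)) = (3 - 107*(½)²) - 37674/(96 + √(32 + 4)*(-90)) = (3 - 107*¼) - 37674/(96 + √36*(-90)) = (3 - 107/4) - 37674/(96 + 6*(-90)) = -95/4 - 37674/(96 - 540) = -95/4 - 37674/(-444) = -95/4 - 37674*(-1/444) = -95/4 + 6279/74 = 9043/148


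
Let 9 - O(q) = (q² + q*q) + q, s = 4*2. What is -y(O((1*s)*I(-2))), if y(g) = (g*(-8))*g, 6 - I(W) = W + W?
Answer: 1325301128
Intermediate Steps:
I(W) = 6 - 2*W (I(W) = 6 - (W + W) = 6 - 2*W)
s = 8
O(q) = 9 - q - 2*q² (O(q) = 9 - ((q² + q*q) + q) = 9 - ((q² + q²) + q) = 9 - (2*q² + q) = 9 - (q + 2*q²) = 9 + (-q - 2*q²) = 9 - q - 2*q²)
y(g) = -8*g² (y(g) = (-8*g)*g = -8*g²)
-y(O((1*s)*I(-2))) = -(-8)*(9 - 1*8*(6 - 2*(-2)) - 2*64*(6 - 2*(-2))²)² = -(-8)*(9 - 8*(6 + 4) - 2*64*(6 + 4)²)² = -(-8)*(9 - 8*10 - 2*(8*10)²)² = -(-8)*(9 - 1*80 - 2*80²)² = -(-8)*(9 - 80 - 2*6400)² = -(-8)*(9 - 80 - 12800)² = -(-8)*(-12871)² = -(-8)*165662641 = -1*(-1325301128) = 1325301128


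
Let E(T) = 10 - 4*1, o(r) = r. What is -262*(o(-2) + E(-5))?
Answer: -1048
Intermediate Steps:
E(T) = 6 (E(T) = 10 - 4 = 6)
-262*(o(-2) + E(-5)) = -262*(-2 + 6) = -262*4 = -1048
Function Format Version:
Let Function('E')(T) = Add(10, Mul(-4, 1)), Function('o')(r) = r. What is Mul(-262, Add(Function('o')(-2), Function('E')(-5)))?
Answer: -1048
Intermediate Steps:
Function('E')(T) = 6 (Function('E')(T) = Add(10, -4) = 6)
Mul(-262, Add(Function('o')(-2), Function('E')(-5))) = Mul(-262, Add(-2, 6)) = Mul(-262, 4) = -1048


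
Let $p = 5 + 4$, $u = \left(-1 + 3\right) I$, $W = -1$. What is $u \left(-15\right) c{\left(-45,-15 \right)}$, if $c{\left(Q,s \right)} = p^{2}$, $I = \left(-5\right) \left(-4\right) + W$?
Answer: $-46170$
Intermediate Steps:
$I = 19$ ($I = \left(-5\right) \left(-4\right) - 1 = 20 - 1 = 19$)
$u = 38$ ($u = \left(-1 + 3\right) 19 = 2 \cdot 19 = 38$)
$p = 9$
$c{\left(Q,s \right)} = 81$ ($c{\left(Q,s \right)} = 9^{2} = 81$)
$u \left(-15\right) c{\left(-45,-15 \right)} = 38 \left(-15\right) 81 = \left(-570\right) 81 = -46170$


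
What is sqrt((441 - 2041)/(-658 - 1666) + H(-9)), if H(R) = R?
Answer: I*sqrt(2805649)/581 ≈ 2.883*I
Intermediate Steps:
sqrt((441 - 2041)/(-658 - 1666) + H(-9)) = sqrt((441 - 2041)/(-658 - 1666) - 9) = sqrt(-1600/(-2324) - 9) = sqrt(-1600*(-1/2324) - 9) = sqrt(400/581 - 9) = sqrt(-4829/581) = I*sqrt(2805649)/581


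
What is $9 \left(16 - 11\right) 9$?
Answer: $405$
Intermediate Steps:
$9 \left(16 - 11\right) 9 = 9 \cdot 5 \cdot 9 = 45 \cdot 9 = 405$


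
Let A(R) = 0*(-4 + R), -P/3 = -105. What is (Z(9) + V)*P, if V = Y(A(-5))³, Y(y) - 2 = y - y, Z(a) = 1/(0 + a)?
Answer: 2555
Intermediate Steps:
P = 315 (P = -3*(-105) = 315)
A(R) = 0
Z(a) = 1/a
Y(y) = 2 (Y(y) = 2 + (y - y) = 2 + 0 = 2)
V = 8 (V = 2³ = 8)
(Z(9) + V)*P = (1/9 + 8)*315 = (⅑ + 8)*315 = (73/9)*315 = 2555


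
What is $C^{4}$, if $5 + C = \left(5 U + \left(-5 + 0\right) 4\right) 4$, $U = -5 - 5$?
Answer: $6597500625$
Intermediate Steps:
$U = -10$
$C = -285$ ($C = -5 + \left(5 \left(-10\right) + \left(-5 + 0\right) 4\right) 4 = -5 + \left(-50 - 20\right) 4 = -5 - 280 = -285$)
$C^{4} = \left(-285\right)^{4} = 6597500625$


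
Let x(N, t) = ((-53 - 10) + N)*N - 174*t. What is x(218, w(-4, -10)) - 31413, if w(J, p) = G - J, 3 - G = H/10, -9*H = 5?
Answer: 3448/3 ≈ 1149.3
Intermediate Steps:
H = -5/9 (H = -1/9*5 = -5/9 ≈ -0.55556)
G = 55/18 (G = 3 - (-5)/(9*10) = 3 - 1*(-1/18) = 3 + 1/18 = 55/18 ≈ 3.0556)
w(J, p) = 55/18 - J
x(N, t) = -174*t + N*(-63 + N) (x(N, t) = (-63 + N)*N - 174*t = N*(-63 + N) - 174*t = -174*t + N*(-63 + N))
x(218, w(-4, -10)) - 31413 = (218**2 - 174*(55/18 - 1*(-4)) - 63*218) - 31413 = (47524 - 174*(55/18 + 4) - 13734) - 31413 = (47524 - 174*127/18 - 13734) - 31413 = (47524 - 3683/3 - 13734) - 31413 = 97687/3 - 31413 = 3448/3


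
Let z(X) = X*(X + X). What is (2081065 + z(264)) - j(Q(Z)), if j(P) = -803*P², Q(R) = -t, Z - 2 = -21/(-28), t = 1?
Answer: 2221260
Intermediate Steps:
z(X) = 2*X² (z(X) = X*(2*X) = 2*X²)
Z = 11/4 (Z = 2 - 21/(-28) = 2 - 21*(-1/28) = 2 + ¾ = 11/4 ≈ 2.7500)
Q(R) = -1 (Q(R) = -1*1 = -1)
(2081065 + z(264)) - j(Q(Z)) = (2081065 + 2*264²) - (-803)*(-1)² = (2081065 + 2*69696) - (-803) = (2081065 + 139392) - 1*(-803) = 2220457 + 803 = 2221260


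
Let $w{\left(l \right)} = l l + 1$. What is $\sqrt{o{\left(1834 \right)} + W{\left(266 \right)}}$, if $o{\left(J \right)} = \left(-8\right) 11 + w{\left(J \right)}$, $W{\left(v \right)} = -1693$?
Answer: $4 \sqrt{210111} \approx 1833.5$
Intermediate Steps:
$w{\left(l \right)} = 1 + l^{2}$ ($w{\left(l \right)} = l^{2} + 1 = 1 + l^{2}$)
$o{\left(J \right)} = -87 + J^{2}$ ($o{\left(J \right)} = \left(-8\right) 11 + \left(1 + J^{2}\right) = -88 + \left(1 + J^{2}\right) = -87 + J^{2}$)
$\sqrt{o{\left(1834 \right)} + W{\left(266 \right)}} = \sqrt{\left(-87 + 1834^{2}\right) - 1693} = \sqrt{\left(-87 + 3363556\right) - 1693} = \sqrt{3363469 - 1693} = \sqrt{3361776} = 4 \sqrt{210111}$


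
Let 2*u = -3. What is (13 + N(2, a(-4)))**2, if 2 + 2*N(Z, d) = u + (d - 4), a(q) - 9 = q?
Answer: 2209/16 ≈ 138.06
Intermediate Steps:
u = -3/2 (u = (1/2)*(-3) = -3/2 ≈ -1.5000)
a(q) = 9 + q
N(Z, d) = -15/4 + d/2 (N(Z, d) = -1 + (-3/2 + (d - 4))/2 = -1 + (-3/2 + (-4 + d))/2 = -1 + (-11/2 + d)/2 = -1 + (-11/4 + d/2) = -15/4 + d/2)
(13 + N(2, a(-4)))**2 = (13 + (-15/4 + (9 - 4)/2))**2 = (13 + (-15/4 + (1/2)*5))**2 = (13 + (-15/4 + 5/2))**2 = (13 - 5/4)**2 = (47/4)**2 = 2209/16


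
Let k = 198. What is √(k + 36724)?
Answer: √36922 ≈ 192.15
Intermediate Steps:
√(k + 36724) = √(198 + 36724) = √36922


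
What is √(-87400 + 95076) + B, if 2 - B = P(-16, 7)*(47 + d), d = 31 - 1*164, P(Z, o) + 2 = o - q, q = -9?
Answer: 1206 + 2*√1919 ≈ 1293.6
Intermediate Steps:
P(Z, o) = 7 + o (P(Z, o) = -2 + (o - 1*(-9)) = -2 + (o + 9) = -2 + (9 + o) = 7 + o)
d = -133 (d = 31 - 164 = -133)
B = 1206 (B = 2 - (7 + 7)*(47 - 133) = 2 - 14*(-86) = 2 - 1*(-1204) = 2 + 1204 = 1206)
√(-87400 + 95076) + B = √(-87400 + 95076) + 1206 = √7676 + 1206 = 2*√1919 + 1206 = 1206 + 2*√1919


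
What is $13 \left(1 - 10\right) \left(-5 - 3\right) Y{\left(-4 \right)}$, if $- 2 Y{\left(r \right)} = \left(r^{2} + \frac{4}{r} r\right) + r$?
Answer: $-7488$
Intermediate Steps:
$Y{\left(r \right)} = -2 - \frac{r}{2} - \frac{r^{2}}{2}$ ($Y{\left(r \right)} = - \frac{\left(r^{2} + \frac{4}{r} r\right) + r}{2} = - \frac{\left(r^{2} + 4\right) + r}{2} = - \frac{\left(4 + r^{2}\right) + r}{2} = - \frac{4 + r + r^{2}}{2} = -2 - \frac{r}{2} - \frac{r^{2}}{2}$)
$13 \left(1 - 10\right) \left(-5 - 3\right) Y{\left(-4 \right)} = 13 \left(1 - 10\right) \left(-5 - 3\right) \left(-2 - -2 - \frac{\left(-4\right)^{2}}{2}\right) = 13 \left(\left(-9\right) \left(-8\right)\right) \left(-2 + 2 - 8\right) = 13 \cdot 72 \left(-2 + 2 - 8\right) = 936 \left(-8\right) = -7488$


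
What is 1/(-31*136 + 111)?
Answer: -1/4105 ≈ -0.00024361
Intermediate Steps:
1/(-31*136 + 111) = 1/(-4216 + 111) = 1/(-4105) = -1/4105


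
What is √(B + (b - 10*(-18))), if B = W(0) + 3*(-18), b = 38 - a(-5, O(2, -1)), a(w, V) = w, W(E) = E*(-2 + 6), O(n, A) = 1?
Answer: 13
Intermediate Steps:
W(E) = 4*E (W(E) = E*4 = 4*E)
b = 43 (b = 38 - 1*(-5) = 38 + 5 = 43)
B = -54 (B = 4*0 + 3*(-18) = 0 - 54 = -54)
√(B + (b - 10*(-18))) = √(-54 + (43 - 10*(-18))) = √(-54 + (43 + 180)) = √(-54 + 223) = √169 = 13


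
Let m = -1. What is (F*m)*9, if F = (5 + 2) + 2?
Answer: -81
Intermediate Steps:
F = 9 (F = 7 + 2 = 9)
(F*m)*9 = (9*(-1))*9 = -9*9 = -81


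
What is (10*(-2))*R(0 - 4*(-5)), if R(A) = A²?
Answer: -8000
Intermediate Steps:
(10*(-2))*R(0 - 4*(-5)) = (10*(-2))*(0 - 4*(-5))² = -20*(0 + 20)² = -20*20² = -20*400 = -8000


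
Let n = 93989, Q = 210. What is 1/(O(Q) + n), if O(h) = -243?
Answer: 1/93746 ≈ 1.0667e-5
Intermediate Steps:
1/(O(Q) + n) = 1/(-243 + 93989) = 1/93746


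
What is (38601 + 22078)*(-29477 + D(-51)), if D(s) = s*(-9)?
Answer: -1760783222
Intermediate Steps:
D(s) = -9*s
(38601 + 22078)*(-29477 + D(-51)) = (38601 + 22078)*(-29477 - 9*(-51)) = 60679*(-29477 + 459) = 60679*(-29018) = -1760783222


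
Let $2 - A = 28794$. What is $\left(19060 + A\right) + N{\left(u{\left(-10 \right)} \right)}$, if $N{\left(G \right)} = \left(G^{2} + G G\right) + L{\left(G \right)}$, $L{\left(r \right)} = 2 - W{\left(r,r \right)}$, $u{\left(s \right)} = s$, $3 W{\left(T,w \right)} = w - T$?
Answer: $-9530$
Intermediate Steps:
$W{\left(T,w \right)} = - \frac{T}{3} + \frac{w}{3}$ ($W{\left(T,w \right)} = \frac{w - T}{3} = - \frac{T}{3} + \frac{w}{3}$)
$A = -28792$ ($A = 2 - 28794 = -28792$)
$L{\left(r \right)} = 2$ ($L{\left(r \right)} = 2 - \left(- \frac{r}{3} + \frac{r}{3}\right) = 2 - 0 = 2 + 0 = 2$)
$N{\left(G \right)} = 2 + 2 G^{2}$ ($N{\left(G \right)} = \left(G^{2} + G G\right) + 2 = \left(G^{2} + G^{2}\right) + 2 = 2 G^{2} + 2 = 2 + 2 G^{2}$)
$\left(19060 + A\right) + N{\left(u{\left(-10 \right)} \right)} = \left(19060 - 28792\right) + \left(2 + 2 \left(-10\right)^{2}\right) = -9732 + \left(2 + 2 \cdot 100\right) = -9732 + \left(2 + 200\right) = -9732 + 202 = -9530$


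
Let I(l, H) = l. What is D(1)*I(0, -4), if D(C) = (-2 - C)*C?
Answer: 0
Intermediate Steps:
D(C) = C*(-2 - C)
D(1)*I(0, -4) = -1*1*(2 + 1)*0 = -1*1*3*0 = -3*0 = 0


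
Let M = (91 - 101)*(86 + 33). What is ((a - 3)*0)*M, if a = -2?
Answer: 0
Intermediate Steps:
M = -1190 (M = -10*119 = -1190)
((a - 3)*0)*M = ((-2 - 3)*0)*(-1190) = -5*0*(-1190) = 0*(-1190) = 0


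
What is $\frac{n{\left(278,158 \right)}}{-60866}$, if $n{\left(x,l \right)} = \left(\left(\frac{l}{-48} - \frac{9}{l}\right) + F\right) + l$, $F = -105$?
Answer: $- \frac{94139}{115401936} \approx -0.00081575$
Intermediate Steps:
$n{\left(x,l \right)} = -105 - \frac{9}{l} + \frac{47 l}{48}$ ($n{\left(x,l \right)} = \left(\left(\frac{l}{-48} - \frac{9}{l}\right) - 105\right) + l = \left(\left(l \left(- \frac{1}{48}\right) - \frac{9}{l}\right) - 105\right) + l = \left(\left(- \frac{l}{48} - \frac{9}{l}\right) - 105\right) + l = \left(\left(- \frac{9}{l} - \frac{l}{48}\right) - 105\right) + l = \left(-105 - \frac{9}{l} - \frac{l}{48}\right) + l = -105 - \frac{9}{l} + \frac{47 l}{48}$)
$\frac{n{\left(278,158 \right)}}{-60866} = \frac{-105 - \frac{9}{158} + \frac{47}{48} \cdot 158}{-60866} = \left(-105 - \frac{9}{158} + \frac{3713}{24}\right) \left(- \frac{1}{60866}\right) = \frac{94139}{1896} \left(- \frac{1}{60866}\right) = - \frac{94139}{115401936}$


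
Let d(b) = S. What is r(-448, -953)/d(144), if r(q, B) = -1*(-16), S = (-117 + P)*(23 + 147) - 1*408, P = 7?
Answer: -4/4777 ≈ -0.00083735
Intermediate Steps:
S = -19108 (S = (-117 + 7)*(23 + 147) - 1*408 = -110*170 - 408 = -18700 - 408 = -19108)
d(b) = -19108
r(q, B) = 16
r(-448, -953)/d(144) = 16/(-19108) = 16*(-1/19108) = -4/4777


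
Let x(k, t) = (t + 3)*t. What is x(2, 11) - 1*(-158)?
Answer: 312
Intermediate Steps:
x(k, t) = t*(3 + t) (x(k, t) = (3 + t)*t = t*(3 + t))
x(2, 11) - 1*(-158) = 11*(3 + 11) - 1*(-158) = 11*14 + 158 = 154 + 158 = 312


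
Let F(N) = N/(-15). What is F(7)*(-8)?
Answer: 56/15 ≈ 3.7333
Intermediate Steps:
F(N) = -N/15 (F(N) = N*(-1/15) = -N/15)
F(7)*(-8) = -1/15*7*(-8) = -7/15*(-8) = 56/15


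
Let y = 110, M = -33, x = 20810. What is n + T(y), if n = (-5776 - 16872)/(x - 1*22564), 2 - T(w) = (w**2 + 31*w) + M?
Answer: -13560251/877 ≈ -15462.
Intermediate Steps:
T(w) = 35 - w**2 - 31*w (T(w) = 2 - ((w**2 + 31*w) - 33) = 2 - (-33 + w**2 + 31*w) = 2 + (33 - w**2 - 31*w) = 35 - w**2 - 31*w)
n = 11324/877 (n = (-5776 - 16872)/(20810 - 1*22564) = -22648/(20810 - 22564) = -22648/(-1754) = -22648*(-1/1754) = 11324/877 ≈ 12.912)
n + T(y) = 11324/877 + (35 - 1*110**2 - 31*110) = 11324/877 + (35 - 1*12100 - 3410) = 11324/877 + (35 - 12100 - 3410) = 11324/877 - 15475 = -13560251/877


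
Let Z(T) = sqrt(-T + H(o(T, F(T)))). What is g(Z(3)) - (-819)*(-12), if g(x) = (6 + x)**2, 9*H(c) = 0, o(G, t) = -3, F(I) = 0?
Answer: -9795 + 12*I*sqrt(3) ≈ -9795.0 + 20.785*I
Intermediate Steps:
H(c) = 0 (H(c) = (1/9)*0 = 0)
Z(T) = sqrt(-T) (Z(T) = sqrt(-T + 0) = sqrt(-T))
g(Z(3)) - (-819)*(-12) = (6 + sqrt(-1*3))**2 - (-819)*(-12) = (6 + sqrt(-3))**2 - 117*84 = (6 + I*sqrt(3))**2 - 9828 = -9828 + (6 + I*sqrt(3))**2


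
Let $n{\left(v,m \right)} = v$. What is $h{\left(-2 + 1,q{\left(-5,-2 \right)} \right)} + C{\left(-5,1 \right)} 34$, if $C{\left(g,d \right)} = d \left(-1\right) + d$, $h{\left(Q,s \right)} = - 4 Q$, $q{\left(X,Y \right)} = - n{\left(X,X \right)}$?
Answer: $4$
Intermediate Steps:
$q{\left(X,Y \right)} = - X$
$C{\left(g,d \right)} = 0$ ($C{\left(g,d \right)} = - d + d = 0$)
$h{\left(-2 + 1,q{\left(-5,-2 \right)} \right)} + C{\left(-5,1 \right)} 34 = - 4 \left(-2 + 1\right) + 0 \cdot 34 = \left(-4\right) \left(-1\right) + 0 = 4 + 0 = 4$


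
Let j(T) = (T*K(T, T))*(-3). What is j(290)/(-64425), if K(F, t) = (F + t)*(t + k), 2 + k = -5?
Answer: 1904024/859 ≈ 2216.6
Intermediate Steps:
k = -7 (k = -2 - 5 = -7)
K(F, t) = (-7 + t)*(F + t) (K(F, t) = (F + t)*(t - 7) = (F + t)*(-7 + t) = (-7 + t)*(F + t))
j(T) = -3*T*(-14*T + 2*T²) (j(T) = (T*(T² - 7*T - 7*T + T*T))*(-3) = (T*(T² - 7*T - 7*T + T²))*(-3) = (T*(-14*T + 2*T²))*(-3) = -3*T*(-14*T + 2*T²))
j(290)/(-64425) = (6*290²*(7 - 1*290))/(-64425) = (6*84100*(7 - 290))*(-1/64425) = (6*84100*(-283))*(-1/64425) = -142801800*(-1/64425) = 1904024/859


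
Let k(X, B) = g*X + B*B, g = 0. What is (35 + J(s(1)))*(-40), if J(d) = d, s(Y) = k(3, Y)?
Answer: -1440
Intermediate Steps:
k(X, B) = B**2 (k(X, B) = 0*X + B*B = 0 + B**2 = B**2)
s(Y) = Y**2
(35 + J(s(1)))*(-40) = (35 + 1**2)*(-40) = (35 + 1)*(-40) = 36*(-40) = -1440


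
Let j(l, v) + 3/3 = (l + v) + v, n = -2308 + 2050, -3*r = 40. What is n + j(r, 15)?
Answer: -727/3 ≈ -242.33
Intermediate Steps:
r = -40/3 (r = -⅓*40 = -40/3 ≈ -13.333)
n = -258
j(l, v) = -1 + l + 2*v (j(l, v) = -1 + ((l + v) + v) = -1 + (l + 2*v) = -1 + l + 2*v)
n + j(r, 15) = -258 + (-1 - 40/3 + 2*15) = -258 + (-1 - 40/3 + 30) = -258 + 47/3 = -727/3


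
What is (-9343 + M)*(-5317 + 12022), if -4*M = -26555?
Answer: -72527985/4 ≈ -1.8132e+7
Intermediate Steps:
M = 26555/4 (M = -¼*(-26555) = 26555/4 ≈ 6638.8)
(-9343 + M)*(-5317 + 12022) = (-9343 + 26555/4)*(-5317 + 12022) = -10817/4*6705 = -72527985/4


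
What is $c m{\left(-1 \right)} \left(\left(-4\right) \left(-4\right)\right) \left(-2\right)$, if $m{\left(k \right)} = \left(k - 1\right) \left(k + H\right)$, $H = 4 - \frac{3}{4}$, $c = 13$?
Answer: $1872$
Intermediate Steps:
$H = \frac{13}{4}$ ($H = 4 - \frac{3}{4} = \frac{13}{4} \approx 3.25$)
$m{\left(k \right)} = \left(-1 + k\right) \left(\frac{13}{4} + k\right)$ ($m{\left(k \right)} = \left(k - 1\right) \left(k + \frac{13}{4}\right) = \left(-1 + k\right) \left(\frac{13}{4} + k\right)$)
$c m{\left(-1 \right)} \left(\left(-4\right) \left(-4\right)\right) \left(-2\right) = 13 \left(- \frac{13}{4} + \left(-1\right)^{2} + \frac{9}{4} \left(-1\right)\right) \left(\left(-4\right) \left(-4\right)\right) \left(-2\right) = 13 \left(- \frac{13}{4} + 1 - \frac{9}{4}\right) 16 \left(-2\right) = 13 \left(- \frac{9}{2}\right) 16 \left(-2\right) = 13 \left(\left(-72\right) \left(-2\right)\right) = 13 \cdot 144 = 1872$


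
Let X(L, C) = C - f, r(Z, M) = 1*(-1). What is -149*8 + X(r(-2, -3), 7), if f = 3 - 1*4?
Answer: -1184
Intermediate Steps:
f = -1 (f = 3 - 4 = -1)
r(Z, M) = -1
X(L, C) = 1 + C (X(L, C) = C - 1*(-1) = C + 1 = 1 + C)
-149*8 + X(r(-2, -3), 7) = -149*8 + (1 + 7) = -1192 + 8 = -1184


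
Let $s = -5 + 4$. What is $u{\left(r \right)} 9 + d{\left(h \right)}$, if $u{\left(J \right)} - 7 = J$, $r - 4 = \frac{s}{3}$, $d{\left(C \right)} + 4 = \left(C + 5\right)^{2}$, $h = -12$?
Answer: $141$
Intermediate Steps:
$s = -1$
$d{\left(C \right)} = -4 + \left(5 + C\right)^{2}$ ($d{\left(C \right)} = -4 + \left(C + 5\right)^{2} = -4 + \left(5 + C\right)^{2}$)
$r = \frac{11}{3}$ ($r = 4 - \frac{1}{3} = \frac{11}{3} \approx 3.6667$)
$u{\left(J \right)} = 7 + J$
$u{\left(r \right)} 9 + d{\left(h \right)} = \left(7 + \frac{11}{3}\right) 9 - \left(4 - \left(5 - 12\right)^{2}\right) = \frac{32}{3} \cdot 9 - \left(4 - \left(-7\right)^{2}\right) = 96 + \left(-4 + 49\right) = 96 + 45 = 141$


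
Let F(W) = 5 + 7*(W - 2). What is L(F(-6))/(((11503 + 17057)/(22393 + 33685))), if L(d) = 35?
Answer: 28039/408 ≈ 68.723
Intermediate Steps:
F(W) = -9 + 7*W (F(W) = 5 + 7*(-2 + W) = 5 + (-14 + 7*W) = -9 + 7*W)
L(F(-6))/(((11503 + 17057)/(22393 + 33685))) = 35/(((11503 + 17057)/(22393 + 33685))) = 35/((28560/56078)) = 35/((28560*(1/56078))) = 35/(14280/28039) = 35*(28039/14280) = 28039/408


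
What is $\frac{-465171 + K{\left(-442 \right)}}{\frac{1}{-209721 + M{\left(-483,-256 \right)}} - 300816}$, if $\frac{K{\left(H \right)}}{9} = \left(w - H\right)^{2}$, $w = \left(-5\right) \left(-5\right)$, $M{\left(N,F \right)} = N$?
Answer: $- \frac{62961563304}{12646545293} \approx -4.9786$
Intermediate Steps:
$w = 25$
$K{\left(H \right)} = 9 \left(25 - H\right)^{2}$
$\frac{-465171 + K{\left(-442 \right)}}{\frac{1}{-209721 + M{\left(-483,-256 \right)}} - 300816} = \frac{-465171 + 9 \left(-25 - 442\right)^{2}}{\frac{1}{-209721 - 483} - 300816} = \frac{-465171 + 9 \left(-467\right)^{2}}{\frac{1}{-210204} - 300816} = \frac{-465171 + 9 \cdot 218089}{- \frac{1}{210204} - 300816} = \frac{-465171 + 1962801}{- \frac{63232726465}{210204}} = 1497630 \left(- \frac{210204}{63232726465}\right) = - \frac{62961563304}{12646545293}$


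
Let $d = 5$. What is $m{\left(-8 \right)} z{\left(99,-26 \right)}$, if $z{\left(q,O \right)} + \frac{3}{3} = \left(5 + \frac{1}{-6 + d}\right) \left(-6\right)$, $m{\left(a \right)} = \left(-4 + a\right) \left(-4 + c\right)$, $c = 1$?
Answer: $-900$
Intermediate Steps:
$m{\left(a \right)} = 12 - 3 a$ ($m{\left(a \right)} = \left(-4 + a\right) \left(-4 + 1\right) = \left(-4 + a\right) \left(-3\right) = 12 - 3 a$)
$z{\left(q,O \right)} = -25$ ($z{\left(q,O \right)} = -1 + \left(5 + \frac{1}{-6 + 5}\right) \left(-6\right) = -1 + \left(5 + \frac{1}{-1}\right) \left(-6\right) = -1 + \left(5 - 1\right) \left(-6\right) = -1 + 4 \left(-6\right) = -1 - 24 = -25$)
$m{\left(-8 \right)} z{\left(99,-26 \right)} = \left(12 - -24\right) \left(-25\right) = \left(12 + 24\right) \left(-25\right) = 36 \left(-25\right) = -900$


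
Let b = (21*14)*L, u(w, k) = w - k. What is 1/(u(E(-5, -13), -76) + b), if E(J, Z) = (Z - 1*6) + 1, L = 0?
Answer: 1/58 ≈ 0.017241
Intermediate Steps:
E(J, Z) = -5 + Z (E(J, Z) = (Z - 6) + 1 = (-6 + Z) + 1 = -5 + Z)
b = 0 (b = (21*14)*0 = 294*0 = 0)
1/(u(E(-5, -13), -76) + b) = 1/(((-5 - 13) - 1*(-76)) + 0) = 1/((-18 + 76) + 0) = 1/(58 + 0) = 1/58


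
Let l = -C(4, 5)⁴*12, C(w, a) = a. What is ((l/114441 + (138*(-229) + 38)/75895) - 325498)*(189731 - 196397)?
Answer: 6281853887678264148/2895166565 ≈ 2.1698e+9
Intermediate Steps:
l = -7500 (l = -1*5⁴*12 = -1*625*12 = -625*12 = -7500)
((l/114441 + (138*(-229) + 38)/75895) - 325498)*(189731 - 196397) = ((-7500/114441 + (138*(-229) + 38)/75895) - 325498)*(189731 - 196397) = ((-7500*1/114441 + (-31602 + 38)*(1/75895)) - 325498)*(-6666) = ((-2500/38147 - 31564*1/75895) - 325498)*(-6666) = ((-2500/38147 - 31564/75895) - 325498)*(-6666) = (-1393809408/2895166565 - 325498)*(-6666) = -942372320383778/2895166565*(-6666) = 6281853887678264148/2895166565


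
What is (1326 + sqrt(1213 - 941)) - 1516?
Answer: -190 + 4*sqrt(17) ≈ -173.51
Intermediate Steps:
(1326 + sqrt(1213 - 941)) - 1516 = (1326 + sqrt(272)) - 1516 = (1326 + 4*sqrt(17)) - 1516 = -190 + 4*sqrt(17)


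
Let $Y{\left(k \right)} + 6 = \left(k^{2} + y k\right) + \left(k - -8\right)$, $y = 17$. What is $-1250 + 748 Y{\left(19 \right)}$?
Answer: $526090$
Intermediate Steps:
$Y{\left(k \right)} = 2 + k^{2} + 18 k$ ($Y{\left(k \right)} = -6 + \left(\left(k^{2} + 17 k\right) + \left(k - -8\right)\right) = -6 + \left(\left(k^{2} + 17 k\right) + \left(k + 8\right)\right) = -6 + \left(\left(k^{2} + 17 k\right) + \left(8 + k\right)\right) = -6 + \left(8 + k^{2} + 18 k\right) = 2 + k^{2} + 18 k$)
$-1250 + 748 Y{\left(19 \right)} = -1250 + 748 \left(2 + 19^{2} + 18 \cdot 19\right) = -1250 + 748 \left(2 + 361 + 342\right) = -1250 + 748 \cdot 705 = -1250 + 527340 = 526090$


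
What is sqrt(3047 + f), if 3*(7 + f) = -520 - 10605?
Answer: I*sqrt(6015)/3 ≈ 25.852*I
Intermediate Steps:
f = -11146/3 (f = -7 + (-520 - 10605)/3 = -7 + (1/3)*(-11125) = -7 - 11125/3 = -11146/3 ≈ -3715.3)
sqrt(3047 + f) = sqrt(3047 - 11146/3) = sqrt(-2005/3) = I*sqrt(6015)/3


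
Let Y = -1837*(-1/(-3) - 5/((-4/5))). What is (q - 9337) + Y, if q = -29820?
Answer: -615007/12 ≈ -51251.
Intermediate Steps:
Y = -145123/12 (Y = -1837*(-1*(-⅓) - 5/((-4*⅕))) = -1837*(⅓ - 5/(-⅘)) = -1837*(⅓ - 5*(-5/4)) = -1837*(⅓ + 25/4) = -1837*79/12 = -145123/12 ≈ -12094.)
(q - 9337) + Y = (-29820 - 9337) - 145123/12 = -39157 - 145123/12 = -615007/12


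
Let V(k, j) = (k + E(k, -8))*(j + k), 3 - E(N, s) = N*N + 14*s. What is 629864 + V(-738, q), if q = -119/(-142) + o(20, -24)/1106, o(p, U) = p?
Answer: 31612219730051/78526 ≈ 4.0257e+8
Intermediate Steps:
E(N, s) = 3 - N² - 14*s (E(N, s) = 3 - (N*N + 14*s) = 3 - (N² + 14*s) = 3 + (-N² - 14*s) = 3 - N² - 14*s)
q = 67227/78526 (q = -119/(-142) + 20/1106 = -119*(-1/142) + 20*(1/1106) = 119/142 + 10/553 = 67227/78526 ≈ 0.85611)
V(k, j) = (j + k)*(115 + k - k²) (V(k, j) = (k + (3 - k² - 14*(-8)))*(j + k) = (k + (3 - k² + 112))*(j + k) = (k + (115 - k²))*(j + k) = (115 + k - k²)*(j + k) = (j + k)*(115 + k - k²))
629864 + V(-738, q) = 629864 + ((-738)² + (67227/78526)*(-738) - 1*67227/78526*(-115 + (-738)²) - 1*(-738)*(-115 + (-738)²)) = 629864 + (544644 - 24806763/39263 - 1*67227/78526*(-115 + 544644) - 1*(-738)*(-115 + 544644)) = 629864 + (544644 - 24806763/39263 - 1*67227/78526*544529 - 1*(-738)*544529) = 629864 + (544644 - 24806763/39263 - 36607051083/78526 + 401862402) = 629864 + 31562759029587/78526 = 31612219730051/78526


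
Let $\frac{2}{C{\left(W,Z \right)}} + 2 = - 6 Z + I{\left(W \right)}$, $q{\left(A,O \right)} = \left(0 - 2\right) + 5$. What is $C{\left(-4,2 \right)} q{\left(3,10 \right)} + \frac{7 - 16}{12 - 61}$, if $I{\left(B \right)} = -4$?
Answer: $- \frac{22}{147} \approx -0.14966$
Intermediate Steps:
$q{\left(A,O \right)} = 3$ ($q{\left(A,O \right)} = -2 + 5 = 3$)
$C{\left(W,Z \right)} = \frac{2}{-6 - 6 Z}$ ($C{\left(W,Z \right)} = \frac{2}{-2 - \left(4 + 6 Z\right)} = \frac{2}{-6 - 6 Z}$)
$C{\left(-4,2 \right)} q{\left(3,10 \right)} + \frac{7 - 16}{12 - 61} = - \frac{1}{3 + 3 \cdot 2} \cdot 3 + \frac{7 - 16}{12 - 61} = - \frac{1}{3 + 6} \cdot 3 - \frac{9}{-49} = - \frac{1}{9} \cdot 3 - - \frac{9}{49} = \left(-1\right) \frac{1}{9} \cdot 3 + \frac{9}{49} = \left(- \frac{1}{9}\right) 3 + \frac{9}{49} = - \frac{1}{3} + \frac{9}{49} = - \frac{22}{147}$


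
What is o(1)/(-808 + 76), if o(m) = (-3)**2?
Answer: -3/244 ≈ -0.012295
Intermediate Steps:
o(m) = 9
o(1)/(-808 + 76) = 9/(-808 + 76) = 9/(-732) = -1/732*9 = -3/244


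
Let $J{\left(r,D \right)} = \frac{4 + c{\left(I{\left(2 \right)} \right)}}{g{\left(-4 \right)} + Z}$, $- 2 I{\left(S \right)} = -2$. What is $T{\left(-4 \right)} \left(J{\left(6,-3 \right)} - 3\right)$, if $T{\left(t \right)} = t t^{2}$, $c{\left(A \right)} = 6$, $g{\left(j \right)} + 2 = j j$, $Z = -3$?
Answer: $\frac{1472}{11} \approx 133.82$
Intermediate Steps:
$I{\left(S \right)} = 1$ ($I{\left(S \right)} = \left(- \frac{1}{2}\right) \left(-2\right) = 1$)
$g{\left(j \right)} = -2 + j^{2}$ ($g{\left(j \right)} = -2 + j j = -2 + j^{2}$)
$J{\left(r,D \right)} = \frac{10}{11}$ ($J{\left(r,D \right)} = \frac{4 + 6}{\left(-2 + \left(-4\right)^{2}\right) - 3} = \frac{10}{\left(-2 + 16\right) - 3} = \frac{10}{14 - 3} = \frac{10}{11}$)
$T{\left(t \right)} = t^{3}$
$T{\left(-4 \right)} \left(J{\left(6,-3 \right)} - 3\right) = \left(-4\right)^{3} \left(\frac{10}{11} - 3\right) = \left(-64\right) \left(- \frac{23}{11}\right) = \frac{1472}{11}$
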